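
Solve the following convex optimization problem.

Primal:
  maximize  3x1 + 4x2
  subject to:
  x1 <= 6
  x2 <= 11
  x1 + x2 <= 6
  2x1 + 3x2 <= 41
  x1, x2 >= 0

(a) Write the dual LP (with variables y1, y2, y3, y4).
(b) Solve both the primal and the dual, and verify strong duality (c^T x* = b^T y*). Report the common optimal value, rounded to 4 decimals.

The standard primal-dual pair for 'max c^T x s.t. A x <= b, x >= 0' is:
  Dual:  min b^T y  s.t.  A^T y >= c,  y >= 0.

So the dual LP is:
  minimize  6y1 + 11y2 + 6y3 + 41y4
  subject to:
    y1 + y3 + 2y4 >= 3
    y2 + y3 + 3y4 >= 4
    y1, y2, y3, y4 >= 0

Solving the primal: x* = (0, 6).
  primal value c^T x* = 24.
Solving the dual: y* = (0, 0, 4, 0).
  dual value b^T y* = 24.
Strong duality: c^T x* = b^T y*. Confirmed.

24


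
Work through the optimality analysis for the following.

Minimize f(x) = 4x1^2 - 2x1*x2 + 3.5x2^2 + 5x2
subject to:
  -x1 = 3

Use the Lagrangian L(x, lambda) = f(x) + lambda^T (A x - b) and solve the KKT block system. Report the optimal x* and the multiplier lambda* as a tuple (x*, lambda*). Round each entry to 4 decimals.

Form the Lagrangian:
  L(x, lambda) = (1/2) x^T Q x + c^T x + lambda^T (A x - b)
Stationarity (grad_x L = 0): Q x + c + A^T lambda = 0.
Primal feasibility: A x = b.

This gives the KKT block system:
  [ Q   A^T ] [ x     ]   [-c ]
  [ A    0  ] [ lambda ] = [ b ]

Solving the linear system:
  x*      = (-3, -1.5714)
  lambda* = (-20.8571)
  f(x*)   = 27.3571

x* = (-3, -1.5714), lambda* = (-20.8571)


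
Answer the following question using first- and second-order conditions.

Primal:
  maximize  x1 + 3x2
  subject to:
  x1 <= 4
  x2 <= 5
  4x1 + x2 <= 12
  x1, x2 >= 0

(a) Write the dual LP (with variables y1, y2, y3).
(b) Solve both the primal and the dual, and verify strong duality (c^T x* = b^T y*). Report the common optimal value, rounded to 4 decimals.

The standard primal-dual pair for 'max c^T x s.t. A x <= b, x >= 0' is:
  Dual:  min b^T y  s.t.  A^T y >= c,  y >= 0.

So the dual LP is:
  minimize  4y1 + 5y2 + 12y3
  subject to:
    y1 + 4y3 >= 1
    y2 + y3 >= 3
    y1, y2, y3 >= 0

Solving the primal: x* = (1.75, 5).
  primal value c^T x* = 16.75.
Solving the dual: y* = (0, 2.75, 0.25).
  dual value b^T y* = 16.75.
Strong duality: c^T x* = b^T y*. Confirmed.

16.75


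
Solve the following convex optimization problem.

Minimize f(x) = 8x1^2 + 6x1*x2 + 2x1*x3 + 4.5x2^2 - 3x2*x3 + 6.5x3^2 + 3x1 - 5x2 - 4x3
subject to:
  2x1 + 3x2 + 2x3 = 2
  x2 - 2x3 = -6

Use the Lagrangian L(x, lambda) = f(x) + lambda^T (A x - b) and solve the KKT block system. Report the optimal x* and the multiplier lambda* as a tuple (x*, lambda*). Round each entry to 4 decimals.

Form the Lagrangian:
  L(x, lambda) = (1/2) x^T Q x + c^T x + lambda^T (A x - b)
Stationarity (grad_x L = 0): Q x + c + A^T lambda = 0.
Primal feasibility: A x = b.

This gives the KKT block system:
  [ Q   A^T ] [ x     ]   [-c ]
  [ A    0  ] [ lambda ] = [ b ]

Solving the linear system:
  x*      = (-0.4309, -0.7845, 2.6077)
  lambda* = (1.6934, 17.3895)
  f(x*)   = 46.5746

x* = (-0.4309, -0.7845, 2.6077), lambda* = (1.6934, 17.3895)


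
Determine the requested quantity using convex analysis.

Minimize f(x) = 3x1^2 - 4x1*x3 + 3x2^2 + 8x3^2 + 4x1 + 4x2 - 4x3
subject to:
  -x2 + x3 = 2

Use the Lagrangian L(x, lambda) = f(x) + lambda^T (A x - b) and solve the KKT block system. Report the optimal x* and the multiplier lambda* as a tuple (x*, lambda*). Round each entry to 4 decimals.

Form the Lagrangian:
  L(x, lambda) = (1/2) x^T Q x + c^T x + lambda^T (A x - b)
Stationarity (grad_x L = 0): Q x + c + A^T lambda = 0.
Primal feasibility: A x = b.

This gives the KKT block system:
  [ Q   A^T ] [ x     ]   [-c ]
  [ A    0  ] [ lambda ] = [ b ]

Solving the linear system:
  x*      = (-0.3448, -1.5172, 0.4828)
  lambda* = (-5.1034)
  f(x*)   = 0.4138

x* = (-0.3448, -1.5172, 0.4828), lambda* = (-5.1034)


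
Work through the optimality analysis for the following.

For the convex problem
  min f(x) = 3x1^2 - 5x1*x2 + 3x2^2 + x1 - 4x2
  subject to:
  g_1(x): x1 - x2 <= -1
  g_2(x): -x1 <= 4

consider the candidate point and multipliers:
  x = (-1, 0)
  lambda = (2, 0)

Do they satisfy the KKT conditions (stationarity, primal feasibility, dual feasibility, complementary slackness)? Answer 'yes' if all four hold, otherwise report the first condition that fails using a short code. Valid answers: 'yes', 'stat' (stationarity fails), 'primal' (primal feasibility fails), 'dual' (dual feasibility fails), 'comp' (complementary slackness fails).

Gradient of f: grad f(x) = Q x + c = (-5, 1)
Constraint values g_i(x) = a_i^T x - b_i:
  g_1((-1, 0)) = 0
  g_2((-1, 0)) = -3
Stationarity residual: grad f(x) + sum_i lambda_i a_i = (-3, -1)
  -> stationarity FAILS
Primal feasibility (all g_i <= 0): OK
Dual feasibility (all lambda_i >= 0): OK
Complementary slackness (lambda_i * g_i(x) = 0 for all i): OK

Verdict: the first failing condition is stationarity -> stat.

stat


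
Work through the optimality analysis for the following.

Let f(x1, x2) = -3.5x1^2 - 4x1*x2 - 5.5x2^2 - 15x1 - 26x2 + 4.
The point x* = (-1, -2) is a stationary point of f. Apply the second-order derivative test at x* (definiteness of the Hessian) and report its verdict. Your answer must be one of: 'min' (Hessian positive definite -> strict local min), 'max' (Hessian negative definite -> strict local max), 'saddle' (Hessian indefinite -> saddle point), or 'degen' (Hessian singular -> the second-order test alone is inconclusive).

Compute the Hessian H = grad^2 f:
  H = [[-7, -4], [-4, -11]]
Verify stationarity: grad f(x*) = H x* + g = (0, 0).
Eigenvalues of H: -13.4721, -4.5279.
Both eigenvalues < 0, so H is negative definite -> x* is a strict local max.

max


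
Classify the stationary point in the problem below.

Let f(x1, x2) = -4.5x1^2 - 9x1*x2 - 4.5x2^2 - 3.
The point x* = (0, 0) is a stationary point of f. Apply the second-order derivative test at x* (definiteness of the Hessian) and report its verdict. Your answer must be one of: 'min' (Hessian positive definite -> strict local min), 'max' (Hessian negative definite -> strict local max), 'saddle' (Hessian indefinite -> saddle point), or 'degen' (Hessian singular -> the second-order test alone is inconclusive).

Compute the Hessian H = grad^2 f:
  H = [[-9, -9], [-9, -9]]
Verify stationarity: grad f(x*) = H x* + g = (0, 0).
Eigenvalues of H: -18, 0.
H has a zero eigenvalue (singular; negative semidefinite but not definite), so H is neither positive definite, negative definite, nor indefinite. The second-order test alone is inconclusive -> degen.
(Indeed, f is constant along the null direction of H through x*, so x* is not a strict local extremum.)

degen


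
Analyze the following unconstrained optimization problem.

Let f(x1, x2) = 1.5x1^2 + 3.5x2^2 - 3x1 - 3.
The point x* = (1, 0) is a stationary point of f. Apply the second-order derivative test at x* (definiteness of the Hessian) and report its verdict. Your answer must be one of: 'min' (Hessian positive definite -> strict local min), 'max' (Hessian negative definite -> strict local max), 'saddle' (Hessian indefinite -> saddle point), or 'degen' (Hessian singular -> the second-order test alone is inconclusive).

Compute the Hessian H = grad^2 f:
  H = [[3, 0], [0, 7]]
Verify stationarity: grad f(x*) = H x* + g = (0, 0).
Eigenvalues of H: 3, 7.
Both eigenvalues > 0, so H is positive definite -> x* is a strict local min.

min


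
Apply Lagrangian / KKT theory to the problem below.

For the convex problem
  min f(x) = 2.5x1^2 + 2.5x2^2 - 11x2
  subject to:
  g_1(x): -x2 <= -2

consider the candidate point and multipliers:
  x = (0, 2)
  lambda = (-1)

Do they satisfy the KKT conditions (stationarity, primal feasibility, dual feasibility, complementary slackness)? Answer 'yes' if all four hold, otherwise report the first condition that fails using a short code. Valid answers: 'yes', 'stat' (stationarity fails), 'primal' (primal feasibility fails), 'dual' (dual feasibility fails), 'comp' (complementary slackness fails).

Gradient of f: grad f(x) = Q x + c = (0, -1)
Constraint values g_i(x) = a_i^T x - b_i:
  g_1((0, 2)) = 0
Stationarity residual: grad f(x) + sum_i lambda_i a_i = (0, 0)
  -> stationarity OK
Primal feasibility (all g_i <= 0): OK
Dual feasibility (all lambda_i >= 0): FAILS
Complementary slackness (lambda_i * g_i(x) = 0 for all i): OK

Verdict: the first failing condition is dual_feasibility -> dual.

dual


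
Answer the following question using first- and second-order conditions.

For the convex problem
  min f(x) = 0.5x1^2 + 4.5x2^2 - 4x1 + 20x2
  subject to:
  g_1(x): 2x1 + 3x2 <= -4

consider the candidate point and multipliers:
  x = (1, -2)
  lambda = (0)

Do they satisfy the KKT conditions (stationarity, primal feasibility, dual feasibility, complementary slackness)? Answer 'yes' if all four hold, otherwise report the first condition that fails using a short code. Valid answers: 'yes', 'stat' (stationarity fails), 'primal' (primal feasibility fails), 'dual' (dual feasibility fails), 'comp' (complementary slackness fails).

Gradient of f: grad f(x) = Q x + c = (-3, 2)
Constraint values g_i(x) = a_i^T x - b_i:
  g_1((1, -2)) = 0
Stationarity residual: grad f(x) + sum_i lambda_i a_i = (-3, 2)
  -> stationarity FAILS
Primal feasibility (all g_i <= 0): OK
Dual feasibility (all lambda_i >= 0): OK
Complementary slackness (lambda_i * g_i(x) = 0 for all i): OK

Verdict: the first failing condition is stationarity -> stat.

stat


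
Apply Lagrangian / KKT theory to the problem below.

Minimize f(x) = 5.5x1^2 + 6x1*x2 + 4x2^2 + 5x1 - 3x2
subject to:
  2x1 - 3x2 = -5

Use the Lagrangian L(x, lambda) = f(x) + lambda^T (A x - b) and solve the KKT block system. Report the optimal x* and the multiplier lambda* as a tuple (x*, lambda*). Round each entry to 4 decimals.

Form the Lagrangian:
  L(x, lambda) = (1/2) x^T Q x + c^T x + lambda^T (A x - b)
Stationarity (grad_x L = 0): Q x + c + A^T lambda = 0.
Primal feasibility: A x = b.

This gives the KKT block system:
  [ Q   A^T ] [ x     ]   [-c ]
  [ A    0  ] [ lambda ] = [ b ]

Solving the linear system:
  x*      = (-0.9704, 1.0197)
  lambda* = (-0.2217)
  f(x*)   = -4.5099

x* = (-0.9704, 1.0197), lambda* = (-0.2217)


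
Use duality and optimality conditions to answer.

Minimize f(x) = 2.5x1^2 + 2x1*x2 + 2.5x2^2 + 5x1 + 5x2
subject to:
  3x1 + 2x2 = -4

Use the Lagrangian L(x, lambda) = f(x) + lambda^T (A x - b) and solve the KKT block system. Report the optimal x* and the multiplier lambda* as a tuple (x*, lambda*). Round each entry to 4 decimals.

Form the Lagrangian:
  L(x, lambda) = (1/2) x^T Q x + c^T x + lambda^T (A x - b)
Stationarity (grad_x L = 0): Q x + c + A^T lambda = 0.
Primal feasibility: A x = b.

This gives the KKT block system:
  [ Q   A^T ] [ x     ]   [-c ]
  [ A    0  ] [ lambda ] = [ b ]

Solving the linear system:
  x*      = (-0.8293, -0.7561)
  lambda* = (0.2195)
  f(x*)   = -3.5244

x* = (-0.8293, -0.7561), lambda* = (0.2195)


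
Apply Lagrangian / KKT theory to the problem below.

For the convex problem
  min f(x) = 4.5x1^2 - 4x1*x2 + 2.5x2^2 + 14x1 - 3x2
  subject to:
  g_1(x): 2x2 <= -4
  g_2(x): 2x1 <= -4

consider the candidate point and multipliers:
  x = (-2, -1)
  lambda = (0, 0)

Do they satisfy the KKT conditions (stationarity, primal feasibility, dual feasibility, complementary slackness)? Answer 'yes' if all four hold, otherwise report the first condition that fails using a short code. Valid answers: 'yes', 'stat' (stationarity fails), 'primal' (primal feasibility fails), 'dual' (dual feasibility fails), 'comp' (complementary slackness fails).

Gradient of f: grad f(x) = Q x + c = (0, 0)
Constraint values g_i(x) = a_i^T x - b_i:
  g_1((-2, -1)) = 2
  g_2((-2, -1)) = 0
Stationarity residual: grad f(x) + sum_i lambda_i a_i = (0, 0)
  -> stationarity OK
Primal feasibility (all g_i <= 0): FAILS
Dual feasibility (all lambda_i >= 0): OK
Complementary slackness (lambda_i * g_i(x) = 0 for all i): OK

Verdict: the first failing condition is primal_feasibility -> primal.

primal


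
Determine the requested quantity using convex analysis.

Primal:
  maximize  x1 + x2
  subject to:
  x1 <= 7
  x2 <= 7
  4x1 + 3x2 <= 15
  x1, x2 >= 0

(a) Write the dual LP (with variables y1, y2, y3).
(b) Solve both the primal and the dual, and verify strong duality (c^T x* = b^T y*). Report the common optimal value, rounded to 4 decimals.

The standard primal-dual pair for 'max c^T x s.t. A x <= b, x >= 0' is:
  Dual:  min b^T y  s.t.  A^T y >= c,  y >= 0.

So the dual LP is:
  minimize  7y1 + 7y2 + 15y3
  subject to:
    y1 + 4y3 >= 1
    y2 + 3y3 >= 1
    y1, y2, y3 >= 0

Solving the primal: x* = (0, 5).
  primal value c^T x* = 5.
Solving the dual: y* = (0, 0, 0.3333).
  dual value b^T y* = 5.
Strong duality: c^T x* = b^T y*. Confirmed.

5


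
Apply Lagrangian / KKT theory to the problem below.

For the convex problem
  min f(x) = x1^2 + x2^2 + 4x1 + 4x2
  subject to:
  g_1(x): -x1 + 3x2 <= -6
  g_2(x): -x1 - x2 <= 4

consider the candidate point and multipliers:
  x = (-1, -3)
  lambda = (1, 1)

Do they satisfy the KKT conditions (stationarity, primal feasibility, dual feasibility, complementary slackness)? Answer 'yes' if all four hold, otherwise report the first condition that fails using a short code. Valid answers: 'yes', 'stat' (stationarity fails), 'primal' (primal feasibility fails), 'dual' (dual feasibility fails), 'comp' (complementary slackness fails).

Gradient of f: grad f(x) = Q x + c = (2, -2)
Constraint values g_i(x) = a_i^T x - b_i:
  g_1((-1, -3)) = -2
  g_2((-1, -3)) = 0
Stationarity residual: grad f(x) + sum_i lambda_i a_i = (0, 0)
  -> stationarity OK
Primal feasibility (all g_i <= 0): OK
Dual feasibility (all lambda_i >= 0): OK
Complementary slackness (lambda_i * g_i(x) = 0 for all i): FAILS

Verdict: the first failing condition is complementary_slackness -> comp.

comp


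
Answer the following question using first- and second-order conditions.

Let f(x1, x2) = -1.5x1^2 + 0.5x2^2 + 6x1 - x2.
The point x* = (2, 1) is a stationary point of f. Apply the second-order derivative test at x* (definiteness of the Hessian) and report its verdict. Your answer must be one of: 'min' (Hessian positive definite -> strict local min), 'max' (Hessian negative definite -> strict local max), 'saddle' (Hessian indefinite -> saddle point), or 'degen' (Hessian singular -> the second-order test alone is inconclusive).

Compute the Hessian H = grad^2 f:
  H = [[-3, 0], [0, 1]]
Verify stationarity: grad f(x*) = H x* + g = (0, 0).
Eigenvalues of H: -3, 1.
Eigenvalues have mixed signs, so H is indefinite -> x* is a saddle point.

saddle


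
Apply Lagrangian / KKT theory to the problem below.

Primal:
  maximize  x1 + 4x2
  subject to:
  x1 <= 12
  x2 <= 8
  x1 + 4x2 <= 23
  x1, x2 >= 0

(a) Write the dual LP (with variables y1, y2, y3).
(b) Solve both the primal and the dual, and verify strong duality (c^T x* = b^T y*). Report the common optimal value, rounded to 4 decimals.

The standard primal-dual pair for 'max c^T x s.t. A x <= b, x >= 0' is:
  Dual:  min b^T y  s.t.  A^T y >= c,  y >= 0.

So the dual LP is:
  minimize  12y1 + 8y2 + 23y3
  subject to:
    y1 + y3 >= 1
    y2 + 4y3 >= 4
    y1, y2, y3 >= 0

Solving the primal: x* = (0, 5.75).
  primal value c^T x* = 23.
Solving the dual: y* = (0, 0, 1).
  dual value b^T y* = 23.
Strong duality: c^T x* = b^T y*. Confirmed.

23


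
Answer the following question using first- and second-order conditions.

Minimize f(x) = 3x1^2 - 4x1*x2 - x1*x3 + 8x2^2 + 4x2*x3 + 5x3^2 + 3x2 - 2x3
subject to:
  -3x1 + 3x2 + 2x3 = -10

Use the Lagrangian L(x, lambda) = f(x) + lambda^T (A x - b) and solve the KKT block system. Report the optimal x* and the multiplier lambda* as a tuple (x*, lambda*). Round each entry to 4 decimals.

Form the Lagrangian:
  L(x, lambda) = (1/2) x^T Q x + c^T x + lambda^T (A x - b)
Stationarity (grad_x L = 0): Q x + c + A^T lambda = 0.
Primal feasibility: A x = b.

This gives the KKT block system:
  [ Q   A^T ] [ x     ]   [-c ]
  [ A    0  ] [ lambda ] = [ b ]

Solving the linear system:
  x*      = (2.4639, -0.5353, -0.5012)
  lambda* = (5.8086)
  f(x*)   = 28.7411

x* = (2.4639, -0.5353, -0.5012), lambda* = (5.8086)


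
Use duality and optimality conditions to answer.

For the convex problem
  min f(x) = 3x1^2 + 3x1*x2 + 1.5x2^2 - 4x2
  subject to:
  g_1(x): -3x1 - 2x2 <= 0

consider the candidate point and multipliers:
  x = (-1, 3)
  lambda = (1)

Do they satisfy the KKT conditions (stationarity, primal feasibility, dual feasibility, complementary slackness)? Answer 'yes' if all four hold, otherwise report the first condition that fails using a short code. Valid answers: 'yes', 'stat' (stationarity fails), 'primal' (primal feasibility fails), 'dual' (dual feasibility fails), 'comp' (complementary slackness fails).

Gradient of f: grad f(x) = Q x + c = (3, 2)
Constraint values g_i(x) = a_i^T x - b_i:
  g_1((-1, 3)) = -3
Stationarity residual: grad f(x) + sum_i lambda_i a_i = (0, 0)
  -> stationarity OK
Primal feasibility (all g_i <= 0): OK
Dual feasibility (all lambda_i >= 0): OK
Complementary slackness (lambda_i * g_i(x) = 0 for all i): FAILS

Verdict: the first failing condition is complementary_slackness -> comp.

comp


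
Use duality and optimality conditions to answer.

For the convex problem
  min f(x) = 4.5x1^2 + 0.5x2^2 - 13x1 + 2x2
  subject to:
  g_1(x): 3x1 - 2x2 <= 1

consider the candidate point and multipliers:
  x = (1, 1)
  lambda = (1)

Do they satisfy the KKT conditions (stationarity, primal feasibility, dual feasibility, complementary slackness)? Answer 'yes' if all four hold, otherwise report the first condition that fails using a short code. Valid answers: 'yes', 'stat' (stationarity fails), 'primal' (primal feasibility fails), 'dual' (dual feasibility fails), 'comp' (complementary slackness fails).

Gradient of f: grad f(x) = Q x + c = (-4, 3)
Constraint values g_i(x) = a_i^T x - b_i:
  g_1((1, 1)) = 0
Stationarity residual: grad f(x) + sum_i lambda_i a_i = (-1, 1)
  -> stationarity FAILS
Primal feasibility (all g_i <= 0): OK
Dual feasibility (all lambda_i >= 0): OK
Complementary slackness (lambda_i * g_i(x) = 0 for all i): OK

Verdict: the first failing condition is stationarity -> stat.

stat


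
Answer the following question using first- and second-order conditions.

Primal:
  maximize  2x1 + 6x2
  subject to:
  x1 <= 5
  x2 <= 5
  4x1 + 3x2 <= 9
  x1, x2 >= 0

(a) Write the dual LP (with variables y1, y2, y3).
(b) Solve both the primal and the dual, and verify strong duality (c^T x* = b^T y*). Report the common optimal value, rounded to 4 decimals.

The standard primal-dual pair for 'max c^T x s.t. A x <= b, x >= 0' is:
  Dual:  min b^T y  s.t.  A^T y >= c,  y >= 0.

So the dual LP is:
  minimize  5y1 + 5y2 + 9y3
  subject to:
    y1 + 4y3 >= 2
    y2 + 3y3 >= 6
    y1, y2, y3 >= 0

Solving the primal: x* = (0, 3).
  primal value c^T x* = 18.
Solving the dual: y* = (0, 0, 2).
  dual value b^T y* = 18.
Strong duality: c^T x* = b^T y*. Confirmed.

18


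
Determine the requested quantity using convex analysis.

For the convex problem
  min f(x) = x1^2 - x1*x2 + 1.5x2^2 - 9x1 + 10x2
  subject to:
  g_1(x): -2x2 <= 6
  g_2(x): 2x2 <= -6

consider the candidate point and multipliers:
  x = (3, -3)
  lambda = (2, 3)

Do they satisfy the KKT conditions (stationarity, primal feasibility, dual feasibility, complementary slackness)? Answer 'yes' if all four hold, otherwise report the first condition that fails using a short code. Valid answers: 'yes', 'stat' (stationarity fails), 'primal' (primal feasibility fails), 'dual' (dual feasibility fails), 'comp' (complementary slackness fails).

Gradient of f: grad f(x) = Q x + c = (0, -2)
Constraint values g_i(x) = a_i^T x - b_i:
  g_1((3, -3)) = 0
  g_2((3, -3)) = 0
Stationarity residual: grad f(x) + sum_i lambda_i a_i = (0, 0)
  -> stationarity OK
Primal feasibility (all g_i <= 0): OK
Dual feasibility (all lambda_i >= 0): OK
Complementary slackness (lambda_i * g_i(x) = 0 for all i): OK

Verdict: yes, KKT holds.

yes


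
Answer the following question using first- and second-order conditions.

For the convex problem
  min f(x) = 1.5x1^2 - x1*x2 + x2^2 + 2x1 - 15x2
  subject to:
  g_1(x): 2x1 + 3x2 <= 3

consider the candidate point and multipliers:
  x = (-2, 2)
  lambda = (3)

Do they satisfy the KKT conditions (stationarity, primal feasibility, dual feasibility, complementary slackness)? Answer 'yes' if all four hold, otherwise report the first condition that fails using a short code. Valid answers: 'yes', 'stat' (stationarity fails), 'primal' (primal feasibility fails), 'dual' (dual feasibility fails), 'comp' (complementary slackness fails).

Gradient of f: grad f(x) = Q x + c = (-6, -9)
Constraint values g_i(x) = a_i^T x - b_i:
  g_1((-2, 2)) = -1
Stationarity residual: grad f(x) + sum_i lambda_i a_i = (0, 0)
  -> stationarity OK
Primal feasibility (all g_i <= 0): OK
Dual feasibility (all lambda_i >= 0): OK
Complementary slackness (lambda_i * g_i(x) = 0 for all i): FAILS

Verdict: the first failing condition is complementary_slackness -> comp.

comp


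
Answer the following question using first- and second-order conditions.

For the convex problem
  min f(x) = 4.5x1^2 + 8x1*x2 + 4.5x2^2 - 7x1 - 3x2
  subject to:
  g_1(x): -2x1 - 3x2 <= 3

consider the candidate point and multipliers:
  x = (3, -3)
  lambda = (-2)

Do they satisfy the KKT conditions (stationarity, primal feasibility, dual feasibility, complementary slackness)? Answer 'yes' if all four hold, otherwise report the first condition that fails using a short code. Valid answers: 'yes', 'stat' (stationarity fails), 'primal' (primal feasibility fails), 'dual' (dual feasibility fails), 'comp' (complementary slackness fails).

Gradient of f: grad f(x) = Q x + c = (-4, -6)
Constraint values g_i(x) = a_i^T x - b_i:
  g_1((3, -3)) = 0
Stationarity residual: grad f(x) + sum_i lambda_i a_i = (0, 0)
  -> stationarity OK
Primal feasibility (all g_i <= 0): OK
Dual feasibility (all lambda_i >= 0): FAILS
Complementary slackness (lambda_i * g_i(x) = 0 for all i): OK

Verdict: the first failing condition is dual_feasibility -> dual.

dual


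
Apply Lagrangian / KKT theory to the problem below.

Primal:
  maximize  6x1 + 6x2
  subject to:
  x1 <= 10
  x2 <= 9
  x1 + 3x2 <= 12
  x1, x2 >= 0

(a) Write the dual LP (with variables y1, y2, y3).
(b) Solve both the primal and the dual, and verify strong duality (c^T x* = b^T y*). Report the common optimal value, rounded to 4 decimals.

The standard primal-dual pair for 'max c^T x s.t. A x <= b, x >= 0' is:
  Dual:  min b^T y  s.t.  A^T y >= c,  y >= 0.

So the dual LP is:
  minimize  10y1 + 9y2 + 12y3
  subject to:
    y1 + y3 >= 6
    y2 + 3y3 >= 6
    y1, y2, y3 >= 0

Solving the primal: x* = (10, 0.6667).
  primal value c^T x* = 64.
Solving the dual: y* = (4, 0, 2).
  dual value b^T y* = 64.
Strong duality: c^T x* = b^T y*. Confirmed.

64


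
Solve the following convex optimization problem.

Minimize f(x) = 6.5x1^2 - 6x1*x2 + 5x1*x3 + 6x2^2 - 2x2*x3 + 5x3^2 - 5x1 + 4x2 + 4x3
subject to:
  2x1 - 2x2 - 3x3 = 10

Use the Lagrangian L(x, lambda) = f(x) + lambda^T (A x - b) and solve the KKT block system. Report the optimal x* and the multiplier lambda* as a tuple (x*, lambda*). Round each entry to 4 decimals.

Form the Lagrangian:
  L(x, lambda) = (1/2) x^T Q x + c^T x + lambda^T (A x - b)
Stationarity (grad_x L = 0): Q x + c + A^T lambda = 0.
Primal feasibility: A x = b.

This gives the KKT block system:
  [ Q   A^T ] [ x     ]   [-c ]
  [ A    0  ] [ lambda ] = [ b ]

Solving the linear system:
  x*      = (1.4245, -0.4551, -2.0803)
  lambda* = (-2.9235)
  f(x*)   = 5.9857

x* = (1.4245, -0.4551, -2.0803), lambda* = (-2.9235)


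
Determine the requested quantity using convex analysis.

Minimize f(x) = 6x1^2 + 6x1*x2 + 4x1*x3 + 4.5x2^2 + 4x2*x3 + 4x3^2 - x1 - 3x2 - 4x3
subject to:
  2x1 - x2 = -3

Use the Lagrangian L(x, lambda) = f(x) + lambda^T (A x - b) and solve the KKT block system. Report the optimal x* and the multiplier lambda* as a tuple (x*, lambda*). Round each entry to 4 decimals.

Form the Lagrangian:
  L(x, lambda) = (1/2) x^T Q x + c^T x + lambda^T (A x - b)
Stationarity (grad_x L = 0): Q x + c + A^T lambda = 0.
Primal feasibility: A x = b.

This gives the KKT block system:
  [ Q   A^T ] [ x     ]   [-c ]
  [ A    0  ] [ lambda ] = [ b ]

Solving the linear system:
  x*      = (-0.9815, 1.037, 0.4722)
  lambda* = (2.3333)
  f(x*)   = 1.4907

x* = (-0.9815, 1.037, 0.4722), lambda* = (2.3333)


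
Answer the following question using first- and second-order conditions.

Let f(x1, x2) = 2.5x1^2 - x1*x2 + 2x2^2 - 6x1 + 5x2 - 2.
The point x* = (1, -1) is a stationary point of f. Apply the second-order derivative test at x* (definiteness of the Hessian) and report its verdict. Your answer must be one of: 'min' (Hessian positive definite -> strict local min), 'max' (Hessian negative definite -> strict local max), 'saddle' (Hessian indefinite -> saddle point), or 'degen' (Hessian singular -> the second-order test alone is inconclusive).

Compute the Hessian H = grad^2 f:
  H = [[5, -1], [-1, 4]]
Verify stationarity: grad f(x*) = H x* + g = (0, 0).
Eigenvalues of H: 3.382, 5.618.
Both eigenvalues > 0, so H is positive definite -> x* is a strict local min.

min


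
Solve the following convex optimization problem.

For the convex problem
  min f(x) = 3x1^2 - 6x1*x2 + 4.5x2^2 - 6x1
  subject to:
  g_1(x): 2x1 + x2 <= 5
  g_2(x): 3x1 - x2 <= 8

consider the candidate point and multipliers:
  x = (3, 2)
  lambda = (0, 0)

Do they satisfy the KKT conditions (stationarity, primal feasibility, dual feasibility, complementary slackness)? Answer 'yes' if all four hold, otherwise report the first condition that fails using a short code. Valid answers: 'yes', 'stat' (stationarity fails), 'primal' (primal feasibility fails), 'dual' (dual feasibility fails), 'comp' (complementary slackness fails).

Gradient of f: grad f(x) = Q x + c = (0, 0)
Constraint values g_i(x) = a_i^T x - b_i:
  g_1((3, 2)) = 3
  g_2((3, 2)) = -1
Stationarity residual: grad f(x) + sum_i lambda_i a_i = (0, 0)
  -> stationarity OK
Primal feasibility (all g_i <= 0): FAILS
Dual feasibility (all lambda_i >= 0): OK
Complementary slackness (lambda_i * g_i(x) = 0 for all i): OK

Verdict: the first failing condition is primal_feasibility -> primal.

primal


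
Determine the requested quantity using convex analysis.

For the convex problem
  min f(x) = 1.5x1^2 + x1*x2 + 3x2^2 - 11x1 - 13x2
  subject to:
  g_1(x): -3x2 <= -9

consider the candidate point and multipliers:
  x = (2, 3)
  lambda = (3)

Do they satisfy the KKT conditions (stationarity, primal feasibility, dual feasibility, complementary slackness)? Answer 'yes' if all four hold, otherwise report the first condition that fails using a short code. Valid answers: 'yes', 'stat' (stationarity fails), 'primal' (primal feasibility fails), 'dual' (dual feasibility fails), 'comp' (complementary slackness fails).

Gradient of f: grad f(x) = Q x + c = (-2, 7)
Constraint values g_i(x) = a_i^T x - b_i:
  g_1((2, 3)) = 0
Stationarity residual: grad f(x) + sum_i lambda_i a_i = (-2, -2)
  -> stationarity FAILS
Primal feasibility (all g_i <= 0): OK
Dual feasibility (all lambda_i >= 0): OK
Complementary slackness (lambda_i * g_i(x) = 0 for all i): OK

Verdict: the first failing condition is stationarity -> stat.

stat


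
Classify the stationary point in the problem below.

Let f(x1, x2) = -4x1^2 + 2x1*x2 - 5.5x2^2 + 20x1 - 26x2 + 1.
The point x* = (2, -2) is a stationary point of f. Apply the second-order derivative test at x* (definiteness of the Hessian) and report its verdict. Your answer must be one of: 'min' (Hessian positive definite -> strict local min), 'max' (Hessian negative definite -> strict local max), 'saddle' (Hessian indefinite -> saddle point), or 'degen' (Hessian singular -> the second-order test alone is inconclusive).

Compute the Hessian H = grad^2 f:
  H = [[-8, 2], [2, -11]]
Verify stationarity: grad f(x*) = H x* + g = (0, 0).
Eigenvalues of H: -12, -7.
Both eigenvalues < 0, so H is negative definite -> x* is a strict local max.

max


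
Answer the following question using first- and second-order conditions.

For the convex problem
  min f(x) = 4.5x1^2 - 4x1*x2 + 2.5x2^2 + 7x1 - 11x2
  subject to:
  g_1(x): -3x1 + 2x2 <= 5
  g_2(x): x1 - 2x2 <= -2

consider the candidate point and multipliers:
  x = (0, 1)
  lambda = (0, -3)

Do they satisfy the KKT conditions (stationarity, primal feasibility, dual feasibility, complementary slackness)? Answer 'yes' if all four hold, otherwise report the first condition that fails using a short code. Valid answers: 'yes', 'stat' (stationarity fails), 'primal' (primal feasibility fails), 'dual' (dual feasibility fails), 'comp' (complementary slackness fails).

Gradient of f: grad f(x) = Q x + c = (3, -6)
Constraint values g_i(x) = a_i^T x - b_i:
  g_1((0, 1)) = -3
  g_2((0, 1)) = 0
Stationarity residual: grad f(x) + sum_i lambda_i a_i = (0, 0)
  -> stationarity OK
Primal feasibility (all g_i <= 0): OK
Dual feasibility (all lambda_i >= 0): FAILS
Complementary slackness (lambda_i * g_i(x) = 0 for all i): OK

Verdict: the first failing condition is dual_feasibility -> dual.

dual


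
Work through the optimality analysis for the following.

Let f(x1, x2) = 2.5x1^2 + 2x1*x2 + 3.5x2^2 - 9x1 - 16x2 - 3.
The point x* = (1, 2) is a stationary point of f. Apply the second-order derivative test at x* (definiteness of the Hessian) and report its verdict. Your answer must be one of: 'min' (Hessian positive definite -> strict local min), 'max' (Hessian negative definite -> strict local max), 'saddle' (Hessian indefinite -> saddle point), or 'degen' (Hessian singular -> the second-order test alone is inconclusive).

Compute the Hessian H = grad^2 f:
  H = [[5, 2], [2, 7]]
Verify stationarity: grad f(x*) = H x* + g = (0, 0).
Eigenvalues of H: 3.7639, 8.2361.
Both eigenvalues > 0, so H is positive definite -> x* is a strict local min.

min


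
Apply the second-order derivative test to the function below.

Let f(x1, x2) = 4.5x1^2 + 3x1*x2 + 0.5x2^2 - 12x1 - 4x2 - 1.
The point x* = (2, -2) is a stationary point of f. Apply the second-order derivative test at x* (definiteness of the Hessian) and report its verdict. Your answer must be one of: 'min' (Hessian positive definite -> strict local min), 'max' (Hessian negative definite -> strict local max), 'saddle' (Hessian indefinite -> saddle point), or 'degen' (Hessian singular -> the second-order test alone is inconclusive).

Compute the Hessian H = grad^2 f:
  H = [[9, 3], [3, 1]]
Verify stationarity: grad f(x*) = H x* + g = (0, 0).
Eigenvalues of H: 0, 10.
H has a zero eigenvalue (singular; positive semidefinite but not definite), so H is neither positive definite, negative definite, nor indefinite. The second-order test alone is inconclusive -> degen.
(Indeed, f is constant along the null direction of H through x*, so x* is not a strict local extremum.)

degen


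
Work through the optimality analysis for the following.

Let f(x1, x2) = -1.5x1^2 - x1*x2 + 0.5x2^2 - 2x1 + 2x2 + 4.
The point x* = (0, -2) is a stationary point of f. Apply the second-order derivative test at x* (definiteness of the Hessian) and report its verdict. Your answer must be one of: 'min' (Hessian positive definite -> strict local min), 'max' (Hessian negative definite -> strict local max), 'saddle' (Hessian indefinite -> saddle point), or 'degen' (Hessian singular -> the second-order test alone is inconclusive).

Compute the Hessian H = grad^2 f:
  H = [[-3, -1], [-1, 1]]
Verify stationarity: grad f(x*) = H x* + g = (0, 0).
Eigenvalues of H: -3.2361, 1.2361.
Eigenvalues have mixed signs, so H is indefinite -> x* is a saddle point.

saddle


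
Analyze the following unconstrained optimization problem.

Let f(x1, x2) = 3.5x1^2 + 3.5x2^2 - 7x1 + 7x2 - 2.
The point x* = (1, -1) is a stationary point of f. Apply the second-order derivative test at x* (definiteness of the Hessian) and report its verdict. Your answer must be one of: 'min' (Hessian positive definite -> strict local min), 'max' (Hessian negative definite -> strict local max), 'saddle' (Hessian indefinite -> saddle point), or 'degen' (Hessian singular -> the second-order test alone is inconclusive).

Compute the Hessian H = grad^2 f:
  H = [[7, 0], [0, 7]]
Verify stationarity: grad f(x*) = H x* + g = (0, 0).
Eigenvalues of H: 7, 7.
Both eigenvalues > 0, so H is positive definite -> x* is a strict local min.

min


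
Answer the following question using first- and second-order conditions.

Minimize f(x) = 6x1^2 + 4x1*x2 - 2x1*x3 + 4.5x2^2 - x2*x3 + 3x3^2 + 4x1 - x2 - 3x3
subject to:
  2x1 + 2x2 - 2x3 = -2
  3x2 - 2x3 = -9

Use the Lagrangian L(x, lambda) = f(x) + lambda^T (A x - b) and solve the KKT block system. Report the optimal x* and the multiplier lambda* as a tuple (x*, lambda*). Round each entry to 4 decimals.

Form the Lagrangian:
  L(x, lambda) = (1/2) x^T Q x + c^T x + lambda^T (A x - b)
Stationarity (grad_x L = 0): Q x + c + A^T lambda = 0.
Primal feasibility: A x = b.

This gives the KKT block system:
  [ Q   A^T ] [ x     ]   [-c ]
  [ A    0  ] [ lambda ] = [ b ]

Solving the linear system:
  x*      = (2.383, -2.234, 1.1489)
  lambda* = (-10.6809, 11.3617)
  f(x*)   = 44.6064

x* = (2.383, -2.234, 1.1489), lambda* = (-10.6809, 11.3617)


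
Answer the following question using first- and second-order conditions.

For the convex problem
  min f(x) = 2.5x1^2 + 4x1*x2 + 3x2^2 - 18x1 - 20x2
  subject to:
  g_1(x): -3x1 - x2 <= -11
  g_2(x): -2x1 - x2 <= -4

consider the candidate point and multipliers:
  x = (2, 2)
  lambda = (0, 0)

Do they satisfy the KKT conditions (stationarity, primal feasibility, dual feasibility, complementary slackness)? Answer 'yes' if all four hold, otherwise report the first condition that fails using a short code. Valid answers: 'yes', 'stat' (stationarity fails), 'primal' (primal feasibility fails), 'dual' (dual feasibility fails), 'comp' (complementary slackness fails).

Gradient of f: grad f(x) = Q x + c = (0, 0)
Constraint values g_i(x) = a_i^T x - b_i:
  g_1((2, 2)) = 3
  g_2((2, 2)) = -2
Stationarity residual: grad f(x) + sum_i lambda_i a_i = (0, 0)
  -> stationarity OK
Primal feasibility (all g_i <= 0): FAILS
Dual feasibility (all lambda_i >= 0): OK
Complementary slackness (lambda_i * g_i(x) = 0 for all i): OK

Verdict: the first failing condition is primal_feasibility -> primal.

primal


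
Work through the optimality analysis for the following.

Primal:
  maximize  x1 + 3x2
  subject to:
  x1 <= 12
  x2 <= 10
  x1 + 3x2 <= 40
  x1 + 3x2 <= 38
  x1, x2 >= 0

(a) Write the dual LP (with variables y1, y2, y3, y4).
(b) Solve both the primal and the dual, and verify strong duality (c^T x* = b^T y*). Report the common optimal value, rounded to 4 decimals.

The standard primal-dual pair for 'max c^T x s.t. A x <= b, x >= 0' is:
  Dual:  min b^T y  s.t.  A^T y >= c,  y >= 0.

So the dual LP is:
  minimize  12y1 + 10y2 + 40y3 + 38y4
  subject to:
    y1 + y3 + y4 >= 1
    y2 + 3y3 + 3y4 >= 3
    y1, y2, y3, y4 >= 0

Solving the primal: x* = (8, 10).
  primal value c^T x* = 38.
Solving the dual: y* = (0, 0, 0, 1).
  dual value b^T y* = 38.
Strong duality: c^T x* = b^T y*. Confirmed.

38


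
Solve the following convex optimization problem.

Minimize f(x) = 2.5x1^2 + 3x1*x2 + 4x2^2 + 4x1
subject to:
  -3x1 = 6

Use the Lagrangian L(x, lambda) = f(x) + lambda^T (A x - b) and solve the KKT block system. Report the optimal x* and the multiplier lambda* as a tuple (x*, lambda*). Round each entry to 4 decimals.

Form the Lagrangian:
  L(x, lambda) = (1/2) x^T Q x + c^T x + lambda^T (A x - b)
Stationarity (grad_x L = 0): Q x + c + A^T lambda = 0.
Primal feasibility: A x = b.

This gives the KKT block system:
  [ Q   A^T ] [ x     ]   [-c ]
  [ A    0  ] [ lambda ] = [ b ]

Solving the linear system:
  x*      = (-2, 0.75)
  lambda* = (-1.25)
  f(x*)   = -0.25

x* = (-2, 0.75), lambda* = (-1.25)


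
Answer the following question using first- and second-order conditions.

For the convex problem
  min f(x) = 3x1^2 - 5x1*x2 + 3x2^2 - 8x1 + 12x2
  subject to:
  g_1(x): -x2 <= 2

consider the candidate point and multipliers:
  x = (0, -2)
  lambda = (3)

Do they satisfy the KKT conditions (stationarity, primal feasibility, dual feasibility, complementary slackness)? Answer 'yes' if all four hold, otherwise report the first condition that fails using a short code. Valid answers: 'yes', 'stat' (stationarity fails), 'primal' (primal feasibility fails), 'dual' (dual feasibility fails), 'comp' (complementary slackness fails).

Gradient of f: grad f(x) = Q x + c = (2, 0)
Constraint values g_i(x) = a_i^T x - b_i:
  g_1((0, -2)) = 0
Stationarity residual: grad f(x) + sum_i lambda_i a_i = (2, -3)
  -> stationarity FAILS
Primal feasibility (all g_i <= 0): OK
Dual feasibility (all lambda_i >= 0): OK
Complementary slackness (lambda_i * g_i(x) = 0 for all i): OK

Verdict: the first failing condition is stationarity -> stat.

stat


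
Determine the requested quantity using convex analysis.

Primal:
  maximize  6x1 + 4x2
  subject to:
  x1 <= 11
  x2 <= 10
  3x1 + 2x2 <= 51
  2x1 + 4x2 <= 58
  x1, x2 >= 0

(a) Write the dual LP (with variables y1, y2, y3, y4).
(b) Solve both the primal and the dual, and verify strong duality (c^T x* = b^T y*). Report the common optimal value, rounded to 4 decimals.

The standard primal-dual pair for 'max c^T x s.t. A x <= b, x >= 0' is:
  Dual:  min b^T y  s.t.  A^T y >= c,  y >= 0.

So the dual LP is:
  minimize  11y1 + 10y2 + 51y3 + 58y4
  subject to:
    y1 + 3y3 + 2y4 >= 6
    y2 + 2y3 + 4y4 >= 4
    y1, y2, y3, y4 >= 0

Solving the primal: x* = (11, 9).
  primal value c^T x* = 102.
Solving the dual: y* = (4, 0, 0, 1).
  dual value b^T y* = 102.
Strong duality: c^T x* = b^T y*. Confirmed.

102


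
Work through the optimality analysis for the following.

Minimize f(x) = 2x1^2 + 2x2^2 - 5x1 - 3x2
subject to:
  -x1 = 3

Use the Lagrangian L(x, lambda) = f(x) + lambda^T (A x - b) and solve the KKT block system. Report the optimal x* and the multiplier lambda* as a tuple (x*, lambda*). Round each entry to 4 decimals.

Form the Lagrangian:
  L(x, lambda) = (1/2) x^T Q x + c^T x + lambda^T (A x - b)
Stationarity (grad_x L = 0): Q x + c + A^T lambda = 0.
Primal feasibility: A x = b.

This gives the KKT block system:
  [ Q   A^T ] [ x     ]   [-c ]
  [ A    0  ] [ lambda ] = [ b ]

Solving the linear system:
  x*      = (-3, 0.75)
  lambda* = (-17)
  f(x*)   = 31.875

x* = (-3, 0.75), lambda* = (-17)


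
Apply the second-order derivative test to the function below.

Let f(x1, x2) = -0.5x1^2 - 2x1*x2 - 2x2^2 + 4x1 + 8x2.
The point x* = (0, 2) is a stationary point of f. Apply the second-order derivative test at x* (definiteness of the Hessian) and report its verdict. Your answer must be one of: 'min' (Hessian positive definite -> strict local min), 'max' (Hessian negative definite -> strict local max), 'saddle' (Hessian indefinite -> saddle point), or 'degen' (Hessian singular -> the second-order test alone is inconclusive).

Compute the Hessian H = grad^2 f:
  H = [[-1, -2], [-2, -4]]
Verify stationarity: grad f(x*) = H x* + g = (0, 0).
Eigenvalues of H: -5, 0.
H has a zero eigenvalue (singular; negative semidefinite but not definite), so H is neither positive definite, negative definite, nor indefinite. The second-order test alone is inconclusive -> degen.
(Indeed, f is constant along the null direction of H through x*, so x* is not a strict local extremum.)

degen


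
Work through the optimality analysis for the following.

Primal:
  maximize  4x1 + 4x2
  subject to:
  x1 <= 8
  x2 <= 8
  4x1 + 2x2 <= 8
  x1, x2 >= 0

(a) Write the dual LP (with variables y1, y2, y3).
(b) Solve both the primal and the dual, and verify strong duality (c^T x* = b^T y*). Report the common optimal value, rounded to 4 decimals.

The standard primal-dual pair for 'max c^T x s.t. A x <= b, x >= 0' is:
  Dual:  min b^T y  s.t.  A^T y >= c,  y >= 0.

So the dual LP is:
  minimize  8y1 + 8y2 + 8y3
  subject to:
    y1 + 4y3 >= 4
    y2 + 2y3 >= 4
    y1, y2, y3 >= 0

Solving the primal: x* = (0, 4).
  primal value c^T x* = 16.
Solving the dual: y* = (0, 0, 2).
  dual value b^T y* = 16.
Strong duality: c^T x* = b^T y*. Confirmed.

16
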